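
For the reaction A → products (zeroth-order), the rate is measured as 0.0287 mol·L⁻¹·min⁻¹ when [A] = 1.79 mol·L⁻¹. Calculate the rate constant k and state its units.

0.0287 mol·L⁻¹·min⁻¹

Step 1: For a zeroth-order reaction, rate = k (independent of concentration).
Step 2: k = rate = 0.0287 mol·L⁻¹·min⁻¹.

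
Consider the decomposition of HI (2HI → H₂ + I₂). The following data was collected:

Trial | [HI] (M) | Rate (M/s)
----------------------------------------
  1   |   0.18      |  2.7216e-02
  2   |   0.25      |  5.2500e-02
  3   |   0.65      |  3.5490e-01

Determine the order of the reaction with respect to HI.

second order (2)

Step 1: Compare trials to find order n where rate₂/rate₁ = ([HI]₂/[HI]₁)^n
Step 2: rate₂/rate₁ = 5.2500e-02/2.7216e-02 = 1.929
Step 3: [HI]₂/[HI]₁ = 0.25/0.18 = 1.389
Step 4: n = ln(1.929)/ln(1.389) = 2.00 ≈ 2
Step 5: The reaction is second order in HI.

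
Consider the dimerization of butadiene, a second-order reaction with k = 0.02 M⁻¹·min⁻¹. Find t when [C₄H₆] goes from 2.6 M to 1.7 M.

10.18 min

Step 1: For second-order: t = (1/[C₄H₆] - 1/[C₄H₆]₀)/k
Step 2: t = (1/1.7 - 1/2.6)/0.02
Step 3: t = (0.5882 - 0.3846)/0.02
Step 4: t = 0.2036/0.02 = 10.18 min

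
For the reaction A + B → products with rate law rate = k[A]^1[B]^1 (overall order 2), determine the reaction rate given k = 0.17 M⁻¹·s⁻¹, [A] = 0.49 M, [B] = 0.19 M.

0.01583 M/s

Step 1: The rate law is rate = k[A]^1[B]^1, overall order = 1+1 = 2
Step 2: Substitute values: rate = 0.17 × (0.49)^1 × (0.19)^1
Step 3: rate = 0.17 × 0.49 × 0.19 = 0.015827 M/s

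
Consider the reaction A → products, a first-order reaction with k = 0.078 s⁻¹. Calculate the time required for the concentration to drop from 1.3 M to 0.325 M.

17.77 s

Step 1: For first-order: t = ln([A]₀/[A])/k
Step 2: t = ln(1.3/0.325)/0.078
Step 3: t = ln(4)/0.078
Step 4: t = 1.386/0.078 = 17.77 s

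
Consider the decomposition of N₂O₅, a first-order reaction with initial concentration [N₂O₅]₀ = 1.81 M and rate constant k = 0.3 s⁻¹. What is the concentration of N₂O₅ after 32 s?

0.0001226 M

Step 1: For a first-order reaction: [N₂O₅] = [N₂O₅]₀ × e^(-kt)
Step 2: [N₂O₅] = 1.81 × e^(-0.3 × 32)
Step 3: [N₂O₅] = 1.81 × e^(-9.6)
Step 4: [N₂O₅] = 1.81 × 6.77287e-05 = 0.0001226 M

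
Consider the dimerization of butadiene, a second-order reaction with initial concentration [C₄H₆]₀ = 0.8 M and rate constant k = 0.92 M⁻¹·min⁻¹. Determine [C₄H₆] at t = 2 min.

0.3236 M

Step 1: For a second-order reaction: 1/[C₄H₆] = 1/[C₄H₆]₀ + kt
Step 2: 1/[C₄H₆] = 1/0.8 + 0.92 × 2
Step 3: 1/[C₄H₆] = 1.25 + 1.84 = 3.09
Step 4: [C₄H₆] = 1/3.09 = 0.3236 M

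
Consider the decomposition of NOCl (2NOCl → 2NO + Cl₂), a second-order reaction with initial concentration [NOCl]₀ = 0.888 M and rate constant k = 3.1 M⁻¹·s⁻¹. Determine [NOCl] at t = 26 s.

0.01224 M

Step 1: For a second-order reaction: 1/[NOCl] = 1/[NOCl]₀ + kt
Step 2: 1/[NOCl] = 1/0.888 + 3.1 × 26
Step 3: 1/[NOCl] = 1.126 + 80.6 = 81.73
Step 4: [NOCl] = 1/81.73 = 0.01224 M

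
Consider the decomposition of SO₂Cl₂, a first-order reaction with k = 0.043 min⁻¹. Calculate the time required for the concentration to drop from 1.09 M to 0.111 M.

53.13 min

Step 1: For first-order: t = ln([SO₂Cl₂]₀/[SO₂Cl₂])/k
Step 2: t = ln(1.09/0.111)/0.043
Step 3: t = ln(9.82)/0.043
Step 4: t = 2.284/0.043 = 53.13 min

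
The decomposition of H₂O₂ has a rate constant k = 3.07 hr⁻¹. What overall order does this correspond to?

first order (1)

Step 1: The units of k for an nth-order reaction are (concentration)^(1-n)·(time)⁻¹.
Step 2: Here k has units hr⁻¹, so the concentration exponent is 0.
Step 3: 1 - n = 0 ⇒ n = 1. The reaction is first order.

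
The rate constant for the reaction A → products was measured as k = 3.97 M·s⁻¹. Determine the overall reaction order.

zeroth order (0)

Step 1: The units of k for an nth-order reaction are (concentration)^(1-n)·(time)⁻¹.
Step 2: Here k has units M·s⁻¹, so the concentration exponent is 1.
Step 3: 1 - n = 1 ⇒ n = 0. The reaction is zeroth order.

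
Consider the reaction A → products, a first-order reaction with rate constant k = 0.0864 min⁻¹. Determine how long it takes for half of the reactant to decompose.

8.023 min

Step 1: For a first-order reaction, t₁/₂ = ln(2)/k
Step 2: t₁/₂ = ln(2)/0.0864
Step 3: t₁/₂ = 0.6931/0.0864 = 8.023 min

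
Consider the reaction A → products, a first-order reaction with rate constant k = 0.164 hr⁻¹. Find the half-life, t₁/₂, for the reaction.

4.227 hr

Step 1: For a first-order reaction, t₁/₂ = ln(2)/k
Step 2: t₁/₂ = ln(2)/0.164
Step 3: t₁/₂ = 0.6931/0.164 = 4.227 hr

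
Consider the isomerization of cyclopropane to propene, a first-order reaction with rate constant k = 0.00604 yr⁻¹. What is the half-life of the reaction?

114.8 yr

Step 1: For a first-order reaction, t₁/₂ = ln(2)/k
Step 2: t₁/₂ = ln(2)/0.00604
Step 3: t₁/₂ = 0.6931/0.00604 = 114.8 yr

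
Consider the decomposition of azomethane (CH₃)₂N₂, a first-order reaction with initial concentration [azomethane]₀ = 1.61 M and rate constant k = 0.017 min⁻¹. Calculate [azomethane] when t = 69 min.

0.4982 M

Step 1: For a first-order reaction: [azomethane] = [azomethane]₀ × e^(-kt)
Step 2: [azomethane] = 1.61 × e^(-0.017 × 69)
Step 3: [azomethane] = 1.61 × e^(-1.173)
Step 4: [azomethane] = 1.61 × 0.309437 = 0.4982 M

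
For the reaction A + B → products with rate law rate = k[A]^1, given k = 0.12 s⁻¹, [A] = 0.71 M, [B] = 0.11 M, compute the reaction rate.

0.0852 M/s

Step 1: The rate law is rate = k[A]^1
Step 2: Note that the rate does not depend on [B] (zero order in B).
Step 3: rate = 0.12 × (0.71)^1 = 0.0852 M/s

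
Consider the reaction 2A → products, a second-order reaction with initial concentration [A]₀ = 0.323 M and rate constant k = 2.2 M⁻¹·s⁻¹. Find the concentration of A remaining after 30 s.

0.01447 M

Step 1: For a second-order reaction: 1/[A] = 1/[A]₀ + kt
Step 2: 1/[A] = 1/0.323 + 2.2 × 30
Step 3: 1/[A] = 3.096 + 66 = 69.1
Step 4: [A] = 1/69.1 = 0.01447 M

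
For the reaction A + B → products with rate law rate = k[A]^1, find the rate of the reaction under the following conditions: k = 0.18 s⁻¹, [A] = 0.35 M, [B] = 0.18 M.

0.063 M/s

Step 1: The rate law is rate = k[A]^1
Step 2: Note that the rate does not depend on [B] (zero order in B).
Step 3: rate = 0.18 × (0.35)^1 = 0.063 M/s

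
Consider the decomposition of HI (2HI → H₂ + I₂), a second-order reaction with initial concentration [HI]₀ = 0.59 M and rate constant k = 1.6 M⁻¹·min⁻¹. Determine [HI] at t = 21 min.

0.02833 M

Step 1: For a second-order reaction: 1/[HI] = 1/[HI]₀ + kt
Step 2: 1/[HI] = 1/0.59 + 1.6 × 21
Step 3: 1/[HI] = 1.695 + 33.6 = 35.29
Step 4: [HI] = 1/35.29 = 0.02833 M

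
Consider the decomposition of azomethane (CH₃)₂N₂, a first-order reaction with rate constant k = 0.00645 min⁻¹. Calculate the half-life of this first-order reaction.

107.5 min

Step 1: For a first-order reaction, t₁/₂ = ln(2)/k
Step 2: t₁/₂ = ln(2)/0.00645
Step 3: t₁/₂ = 0.6931/0.00645 = 107.5 min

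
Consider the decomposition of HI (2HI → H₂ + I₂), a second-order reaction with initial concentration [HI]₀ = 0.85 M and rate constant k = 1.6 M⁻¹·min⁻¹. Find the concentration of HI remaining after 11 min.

0.05326 M

Step 1: For a second-order reaction: 1/[HI] = 1/[HI]₀ + kt
Step 2: 1/[HI] = 1/0.85 + 1.6 × 11
Step 3: 1/[HI] = 1.176 + 17.6 = 18.78
Step 4: [HI] = 1/18.78 = 0.05326 M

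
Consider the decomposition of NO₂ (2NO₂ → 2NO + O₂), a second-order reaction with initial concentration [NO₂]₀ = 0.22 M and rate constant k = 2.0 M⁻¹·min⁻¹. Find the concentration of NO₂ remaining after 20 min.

0.02245 M

Step 1: For a second-order reaction: 1/[NO₂] = 1/[NO₂]₀ + kt
Step 2: 1/[NO₂] = 1/0.22 + 2.0 × 20
Step 3: 1/[NO₂] = 4.545 + 40 = 44.55
Step 4: [NO₂] = 1/44.55 = 0.02245 M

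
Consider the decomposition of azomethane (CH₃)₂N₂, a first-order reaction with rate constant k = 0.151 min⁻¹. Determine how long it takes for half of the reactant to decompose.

4.59 min

Step 1: For a first-order reaction, t₁/₂ = ln(2)/k
Step 2: t₁/₂ = ln(2)/0.151
Step 3: t₁/₂ = 0.6931/0.151 = 4.59 min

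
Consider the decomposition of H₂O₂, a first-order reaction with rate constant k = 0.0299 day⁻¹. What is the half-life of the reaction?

23.18 day

Step 1: For a first-order reaction, t₁/₂ = ln(2)/k
Step 2: t₁/₂ = ln(2)/0.0299
Step 3: t₁/₂ = 0.6931/0.0299 = 23.18 day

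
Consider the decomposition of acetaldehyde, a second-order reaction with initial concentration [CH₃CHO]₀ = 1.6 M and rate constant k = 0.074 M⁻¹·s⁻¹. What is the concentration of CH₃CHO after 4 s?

1.086 M

Step 1: For a second-order reaction: 1/[CH₃CHO] = 1/[CH₃CHO]₀ + kt
Step 2: 1/[CH₃CHO] = 1/1.6 + 0.074 × 4
Step 3: 1/[CH₃CHO] = 0.625 + 0.296 = 0.921
Step 4: [CH₃CHO] = 1/0.921 = 1.086 M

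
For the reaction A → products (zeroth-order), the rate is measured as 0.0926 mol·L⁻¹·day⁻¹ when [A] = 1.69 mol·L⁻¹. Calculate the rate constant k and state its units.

0.0926 mol·L⁻¹·day⁻¹

Step 1: For a zeroth-order reaction, rate = k (independent of concentration).
Step 2: k = rate = 0.0926 mol·L⁻¹·day⁻¹.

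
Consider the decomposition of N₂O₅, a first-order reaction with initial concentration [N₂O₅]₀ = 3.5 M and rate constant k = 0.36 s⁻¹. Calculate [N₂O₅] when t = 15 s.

0.01581 M

Step 1: For a first-order reaction: [N₂O₅] = [N₂O₅]₀ × e^(-kt)
Step 2: [N₂O₅] = 3.5 × e^(-0.36 × 15)
Step 3: [N₂O₅] = 3.5 × e^(-5.4)
Step 4: [N₂O₅] = 3.5 × 0.00451658 = 0.01581 M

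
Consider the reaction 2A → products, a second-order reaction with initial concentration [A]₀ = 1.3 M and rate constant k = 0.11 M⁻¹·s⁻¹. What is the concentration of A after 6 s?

0.6997 M

Step 1: For a second-order reaction: 1/[A] = 1/[A]₀ + kt
Step 2: 1/[A] = 1/1.3 + 0.11 × 6
Step 3: 1/[A] = 0.7692 + 0.66 = 1.429
Step 4: [A] = 1/1.429 = 0.6997 M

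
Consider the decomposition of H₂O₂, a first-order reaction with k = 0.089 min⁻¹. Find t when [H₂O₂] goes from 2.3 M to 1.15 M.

7.788 min

Step 1: For first-order: t = ln([H₂O₂]₀/[H₂O₂])/k
Step 2: t = ln(2.3/1.15)/0.089
Step 3: t = ln(2)/0.089
Step 4: t = 0.6931/0.089 = 7.788 min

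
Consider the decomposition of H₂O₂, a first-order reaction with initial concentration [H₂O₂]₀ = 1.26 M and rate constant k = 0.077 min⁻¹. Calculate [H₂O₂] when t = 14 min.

0.4287 M

Step 1: For a first-order reaction: [H₂O₂] = [H₂O₂]₀ × e^(-kt)
Step 2: [H₂O₂] = 1.26 × e^(-0.077 × 14)
Step 3: [H₂O₂] = 1.26 × e^(-1.078)
Step 4: [H₂O₂] = 1.26 × 0.340275 = 0.4287 M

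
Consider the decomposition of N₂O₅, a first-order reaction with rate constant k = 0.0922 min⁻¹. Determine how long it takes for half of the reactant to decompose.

7.518 min

Step 1: For a first-order reaction, t₁/₂ = ln(2)/k
Step 2: t₁/₂ = ln(2)/0.0922
Step 3: t₁/₂ = 0.6931/0.0922 = 7.518 min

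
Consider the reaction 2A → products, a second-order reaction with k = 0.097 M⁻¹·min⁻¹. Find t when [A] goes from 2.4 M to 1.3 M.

3.635 min

Step 1: For second-order: t = (1/[A] - 1/[A]₀)/k
Step 2: t = (1/1.3 - 1/2.4)/0.097
Step 3: t = (0.7692 - 0.4167)/0.097
Step 4: t = 0.3526/0.097 = 3.635 min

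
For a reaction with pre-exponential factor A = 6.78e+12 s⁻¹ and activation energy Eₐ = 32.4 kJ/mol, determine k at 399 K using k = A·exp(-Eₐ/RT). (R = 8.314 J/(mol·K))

3.89e+08 s⁻¹

Step 1: Use the Arrhenius equation: k = A × exp(-Eₐ/RT)
Step 2: Convert Eₐ to J/mol: 32.4 kJ/mol = 32400 J/mol
Step 3: Calculate the exponent: -Eₐ/(RT) = -32400/(8.314 × 399) = -9.76702
Step 4: k = 6.78e+12 × exp(-9.76702)
Step 5: k = 6.78e+12 × 5.73109e-05 = 3.8857e+08 s⁻¹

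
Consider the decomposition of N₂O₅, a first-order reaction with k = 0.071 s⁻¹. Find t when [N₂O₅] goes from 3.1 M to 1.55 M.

9.763 s

Step 1: For first-order: t = ln([N₂O₅]₀/[N₂O₅])/k
Step 2: t = ln(3.1/1.55)/0.071
Step 3: t = ln(2)/0.071
Step 4: t = 0.6931/0.071 = 9.763 s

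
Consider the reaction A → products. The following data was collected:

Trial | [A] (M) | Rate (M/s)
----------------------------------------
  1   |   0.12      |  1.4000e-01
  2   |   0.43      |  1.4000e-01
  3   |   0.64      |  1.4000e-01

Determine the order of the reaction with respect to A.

zeroth order (0)

Step 1: Compare trials - when concentration changes, rate stays constant.
Step 2: rate₂/rate₁ = 1.4000e-01/1.4000e-01 = 1
Step 3: [A]₂/[A]₁ = 0.43/0.12 = 3.583
Step 4: Since rate ratio ≈ (conc ratio)^0, the reaction is zeroth order.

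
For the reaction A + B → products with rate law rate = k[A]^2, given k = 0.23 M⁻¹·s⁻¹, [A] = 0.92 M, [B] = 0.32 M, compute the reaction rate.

0.1947 M/s

Step 1: The rate law is rate = k[A]^2
Step 2: Note that the rate does not depend on [B] (zero order in B).
Step 3: rate = 0.23 × (0.92)^2 = 0.194672 M/s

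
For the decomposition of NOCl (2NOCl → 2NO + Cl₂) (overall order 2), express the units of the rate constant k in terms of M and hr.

M⁻¹·hr⁻¹

Step 1: For overall order n, rate = k × (concentration)^n.
Step 2: Rate has units M·hr⁻¹; concentration term has units M^2.
Step 3: k = rate / (concentration)^n, so units of k = M^(1-2)·hr⁻¹ = M⁻¹·hr⁻¹.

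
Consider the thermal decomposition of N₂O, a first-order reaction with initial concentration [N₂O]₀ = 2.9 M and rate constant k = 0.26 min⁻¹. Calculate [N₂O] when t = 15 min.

0.0587 M

Step 1: For a first-order reaction: [N₂O] = [N₂O]₀ × e^(-kt)
Step 2: [N₂O] = 2.9 × e^(-0.26 × 15)
Step 3: [N₂O] = 2.9 × e^(-3.9)
Step 4: [N₂O] = 2.9 × 0.0202419 = 0.0587 M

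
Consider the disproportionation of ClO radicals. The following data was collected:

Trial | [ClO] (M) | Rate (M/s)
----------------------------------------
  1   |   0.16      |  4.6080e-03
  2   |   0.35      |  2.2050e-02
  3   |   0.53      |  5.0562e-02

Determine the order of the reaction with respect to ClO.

second order (2)

Step 1: Compare trials to find order n where rate₂/rate₁ = ([ClO]₂/[ClO]₁)^n
Step 2: rate₂/rate₁ = 2.2050e-02/4.6080e-03 = 4.785
Step 3: [ClO]₂/[ClO]₁ = 0.35/0.16 = 2.188
Step 4: n = ln(4.785)/ln(2.188) = 2.00 ≈ 2
Step 5: The reaction is second order in ClO.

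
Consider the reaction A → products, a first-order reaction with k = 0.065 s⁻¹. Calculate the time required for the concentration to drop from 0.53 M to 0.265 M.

10.66 s

Step 1: For first-order: t = ln([A]₀/[A])/k
Step 2: t = ln(0.53/0.265)/0.065
Step 3: t = ln(2)/0.065
Step 4: t = 0.6931/0.065 = 10.66 s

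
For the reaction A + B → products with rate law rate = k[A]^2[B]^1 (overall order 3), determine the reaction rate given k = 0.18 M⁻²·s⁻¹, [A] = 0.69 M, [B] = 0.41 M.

0.03514 M/s

Step 1: The rate law is rate = k[A]^2[B]^1, overall order = 2+1 = 3
Step 2: Substitute values: rate = 0.18 × (0.69)^2 × (0.41)^1
Step 3: rate = 0.18 × 0.4761 × 0.41 = 0.0351362 M/s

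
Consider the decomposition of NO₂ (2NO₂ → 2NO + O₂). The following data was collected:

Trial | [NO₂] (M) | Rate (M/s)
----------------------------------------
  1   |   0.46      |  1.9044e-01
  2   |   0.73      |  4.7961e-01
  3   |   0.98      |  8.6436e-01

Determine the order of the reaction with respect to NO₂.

second order (2)

Step 1: Compare trials to find order n where rate₂/rate₁ = ([NO₂]₂/[NO₂]₁)^n
Step 2: rate₂/rate₁ = 4.7961e-01/1.9044e-01 = 2.518
Step 3: [NO₂]₂/[NO₂]₁ = 0.73/0.46 = 1.587
Step 4: n = ln(2.518)/ln(1.587) = 2.00 ≈ 2
Step 5: The reaction is second order in NO₂.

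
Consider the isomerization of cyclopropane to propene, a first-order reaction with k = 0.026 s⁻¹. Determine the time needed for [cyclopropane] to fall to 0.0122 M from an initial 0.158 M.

98.51 s

Step 1: For first-order: t = ln([cyclopropane]₀/[cyclopropane])/k
Step 2: t = ln(0.158/0.0122)/0.026
Step 3: t = ln(12.95)/0.026
Step 4: t = 2.561/0.026 = 98.51 s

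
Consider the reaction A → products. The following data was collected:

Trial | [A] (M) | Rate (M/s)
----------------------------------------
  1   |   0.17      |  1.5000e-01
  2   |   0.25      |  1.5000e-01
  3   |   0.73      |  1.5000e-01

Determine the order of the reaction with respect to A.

zeroth order (0)

Step 1: Compare trials - when concentration changes, rate stays constant.
Step 2: rate₂/rate₁ = 1.5000e-01/1.5000e-01 = 1
Step 3: [A]₂/[A]₁ = 0.25/0.17 = 1.471
Step 4: Since rate ratio ≈ (conc ratio)^0, the reaction is zeroth order.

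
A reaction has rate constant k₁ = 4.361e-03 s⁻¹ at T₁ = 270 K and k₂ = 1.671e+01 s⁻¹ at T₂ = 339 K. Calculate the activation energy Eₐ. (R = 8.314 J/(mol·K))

91.0 kJ/mol

Step 1: Use the two-temperature Arrhenius form: ln(k₂/k₁) = -Eₐ/R × (1/T₂ - 1/T₁)
Step 2: ln(k₂/k₁) = ln(1.671e+01/4.361e-03) = ln(3831.69) = 8.25106
Step 3: 1/T₂ - 1/T₁ = 1/339 - 1/270 = -7.538512e-04 K⁻¹
Step 4: Eₐ = -R × ln(k₂/k₁) / (1/T₂ - 1/T₁) = -8.314 × 8.25106 / -7.538512e-04
Step 5: Eₐ = 9.0998e+04 J/mol = 91.0 kJ/mol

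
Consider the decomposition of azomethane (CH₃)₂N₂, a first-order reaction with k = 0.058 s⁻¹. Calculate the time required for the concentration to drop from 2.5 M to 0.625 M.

23.9 s

Step 1: For first-order: t = ln([azomethane]₀/[azomethane])/k
Step 2: t = ln(2.5/0.625)/0.058
Step 3: t = ln(4)/0.058
Step 4: t = 1.386/0.058 = 23.9 s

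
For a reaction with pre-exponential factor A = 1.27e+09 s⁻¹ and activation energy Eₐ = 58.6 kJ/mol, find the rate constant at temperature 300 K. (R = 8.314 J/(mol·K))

7.95e-02 s⁻¹

Step 1: Use the Arrhenius equation: k = A × exp(-Eₐ/RT)
Step 2: Convert Eₐ to J/mol: 58.6 kJ/mol = 58600 J/mol
Step 3: Calculate the exponent: -Eₐ/(RT) = -58600/(8.314 × 300) = -23.49451
Step 4: k = 1.27e+09 × exp(-23.49451)
Step 5: k = 1.27e+09 × 6.25841e-11 = 7.9482e-02 s⁻¹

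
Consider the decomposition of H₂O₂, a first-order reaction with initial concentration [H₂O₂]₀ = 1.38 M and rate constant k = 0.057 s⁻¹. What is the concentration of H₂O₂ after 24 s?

0.3514 M

Step 1: For a first-order reaction: [H₂O₂] = [H₂O₂]₀ × e^(-kt)
Step 2: [H₂O₂] = 1.38 × e^(-0.057 × 24)
Step 3: [H₂O₂] = 1.38 × e^(-1.368)
Step 4: [H₂O₂] = 1.38 × 0.254616 = 0.3514 M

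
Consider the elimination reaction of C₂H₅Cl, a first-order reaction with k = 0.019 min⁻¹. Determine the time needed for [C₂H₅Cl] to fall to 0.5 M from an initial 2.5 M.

84.71 min

Step 1: For first-order: t = ln([C₂H₅Cl]₀/[C₂H₅Cl])/k
Step 2: t = ln(2.5/0.5)/0.019
Step 3: t = ln(5)/0.019
Step 4: t = 1.609/0.019 = 84.71 min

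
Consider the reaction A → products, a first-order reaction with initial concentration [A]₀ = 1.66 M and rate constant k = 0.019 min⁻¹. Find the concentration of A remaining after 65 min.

0.4828 M

Step 1: For a first-order reaction: [A] = [A]₀ × e^(-kt)
Step 2: [A] = 1.66 × e^(-0.019 × 65)
Step 3: [A] = 1.66 × e^(-1.235)
Step 4: [A] = 1.66 × 0.290835 = 0.4828 M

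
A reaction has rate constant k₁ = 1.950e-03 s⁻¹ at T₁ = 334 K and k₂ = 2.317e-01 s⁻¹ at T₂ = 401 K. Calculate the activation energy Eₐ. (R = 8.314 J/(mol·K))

79.4 kJ/mol

Step 1: Use the two-temperature Arrhenius form: ln(k₂/k₁) = -Eₐ/R × (1/T₂ - 1/T₁)
Step 2: ln(k₂/k₁) = ln(2.317e-01/1.950e-03) = ln(118.821) = 4.77761
Step 3: 1/T₂ - 1/T₁ = 1/401 - 1/334 = -5.002464e-04 K⁻¹
Step 4: Eₐ = -R × ln(k₂/k₁) / (1/T₂ - 1/T₁) = -8.314 × 4.77761 / -5.002464e-04
Step 5: Eₐ = 7.9403e+04 J/mol = 79.4 kJ/mol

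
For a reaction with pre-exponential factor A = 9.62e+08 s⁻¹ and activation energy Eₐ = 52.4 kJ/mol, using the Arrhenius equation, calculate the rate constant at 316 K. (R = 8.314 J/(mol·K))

2.09e+00 s⁻¹

Step 1: Use the Arrhenius equation: k = A × exp(-Eₐ/RT)
Step 2: Convert Eₐ to J/mol: 52.4 kJ/mol = 52400 J/mol
Step 3: Calculate the exponent: -Eₐ/(RT) = -52400/(8.314 × 316) = -19.94501
Step 4: k = 9.62e+08 × exp(-19.94501)
Step 5: k = 9.62e+08 × 2.17767e-09 = 2.0949e+00 s⁻¹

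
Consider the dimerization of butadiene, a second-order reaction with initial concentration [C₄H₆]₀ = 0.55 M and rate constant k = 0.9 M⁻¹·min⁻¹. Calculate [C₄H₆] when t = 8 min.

0.1109 M

Step 1: For a second-order reaction: 1/[C₄H₆] = 1/[C₄H₆]₀ + kt
Step 2: 1/[C₄H₆] = 1/0.55 + 0.9 × 8
Step 3: 1/[C₄H₆] = 1.818 + 7.2 = 9.018
Step 4: [C₄H₆] = 1/9.018 = 0.1109 M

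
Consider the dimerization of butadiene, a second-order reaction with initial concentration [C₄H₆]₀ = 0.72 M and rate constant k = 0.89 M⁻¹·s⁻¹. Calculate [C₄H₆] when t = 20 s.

0.05211 M

Step 1: For a second-order reaction: 1/[C₄H₆] = 1/[C₄H₆]₀ + kt
Step 2: 1/[C₄H₆] = 1/0.72 + 0.89 × 20
Step 3: 1/[C₄H₆] = 1.389 + 17.8 = 19.19
Step 4: [C₄H₆] = 1/19.19 = 0.05211 M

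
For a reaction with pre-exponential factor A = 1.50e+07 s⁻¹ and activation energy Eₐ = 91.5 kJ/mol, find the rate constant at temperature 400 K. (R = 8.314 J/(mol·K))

1.69e-05 s⁻¹

Step 1: Use the Arrhenius equation: k = A × exp(-Eₐ/RT)
Step 2: Convert Eₐ to J/mol: 91.5 kJ/mol = 91500 J/mol
Step 3: Calculate the exponent: -Eₐ/(RT) = -91500/(8.314 × 400) = -27.51383
Step 4: k = 1.50e+07 × exp(-27.51383)
Step 5: k = 1.50e+07 × 1.12433e-12 = 1.6865e-05 s⁻¹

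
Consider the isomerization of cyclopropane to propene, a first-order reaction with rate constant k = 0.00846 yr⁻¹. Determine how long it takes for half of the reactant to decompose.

81.93 yr

Step 1: For a first-order reaction, t₁/₂ = ln(2)/k
Step 2: t₁/₂ = ln(2)/0.00846
Step 3: t₁/₂ = 0.6931/0.00846 = 81.93 yr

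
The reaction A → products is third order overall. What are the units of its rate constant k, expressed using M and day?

M⁻²·day⁻¹

Step 1: For overall order n, rate = k × (concentration)^n.
Step 2: Rate has units M·day⁻¹; concentration term has units M^3.
Step 3: k = rate / (concentration)^n, so units of k = M^(1-3)·day⁻¹ = M⁻²·day⁻¹.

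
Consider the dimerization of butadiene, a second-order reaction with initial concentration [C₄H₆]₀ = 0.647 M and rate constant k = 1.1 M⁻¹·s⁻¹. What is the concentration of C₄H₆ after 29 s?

0.0299 M

Step 1: For a second-order reaction: 1/[C₄H₆] = 1/[C₄H₆]₀ + kt
Step 2: 1/[C₄H₆] = 1/0.647 + 1.1 × 29
Step 3: 1/[C₄H₆] = 1.546 + 31.9 = 33.45
Step 4: [C₄H₆] = 1/33.45 = 0.0299 M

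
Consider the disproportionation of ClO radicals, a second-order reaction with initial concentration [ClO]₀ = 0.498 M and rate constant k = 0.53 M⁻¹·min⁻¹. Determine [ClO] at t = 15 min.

0.1004 M

Step 1: For a second-order reaction: 1/[ClO] = 1/[ClO]₀ + kt
Step 2: 1/[ClO] = 1/0.498 + 0.53 × 15
Step 3: 1/[ClO] = 2.008 + 7.95 = 9.958
Step 4: [ClO] = 1/9.958 = 0.1004 M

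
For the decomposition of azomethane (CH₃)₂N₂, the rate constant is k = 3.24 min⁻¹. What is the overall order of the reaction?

first order (1)

Step 1: The units of k for an nth-order reaction are (concentration)^(1-n)·(time)⁻¹.
Step 2: Here k has units min⁻¹, so the concentration exponent is 0.
Step 3: 1 - n = 0 ⇒ n = 1. The reaction is first order.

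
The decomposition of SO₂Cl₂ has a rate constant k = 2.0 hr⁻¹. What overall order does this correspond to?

first order (1)

Step 1: The units of k for an nth-order reaction are (concentration)^(1-n)·(time)⁻¹.
Step 2: Here k has units hr⁻¹, so the concentration exponent is 0.
Step 3: 1 - n = 0 ⇒ n = 1. The reaction is first order.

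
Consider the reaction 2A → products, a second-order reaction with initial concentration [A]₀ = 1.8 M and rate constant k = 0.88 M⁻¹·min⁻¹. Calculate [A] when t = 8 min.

0.1317 M

Step 1: For a second-order reaction: 1/[A] = 1/[A]₀ + kt
Step 2: 1/[A] = 1/1.8 + 0.88 × 8
Step 3: 1/[A] = 0.5556 + 7.04 = 7.596
Step 4: [A] = 1/7.596 = 0.1317 M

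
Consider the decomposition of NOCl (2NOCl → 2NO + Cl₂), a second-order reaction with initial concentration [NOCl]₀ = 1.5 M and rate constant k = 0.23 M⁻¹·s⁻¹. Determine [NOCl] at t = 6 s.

0.4886 M

Step 1: For a second-order reaction: 1/[NOCl] = 1/[NOCl]₀ + kt
Step 2: 1/[NOCl] = 1/1.5 + 0.23 × 6
Step 3: 1/[NOCl] = 0.6667 + 1.38 = 2.047
Step 4: [NOCl] = 1/2.047 = 0.4886 M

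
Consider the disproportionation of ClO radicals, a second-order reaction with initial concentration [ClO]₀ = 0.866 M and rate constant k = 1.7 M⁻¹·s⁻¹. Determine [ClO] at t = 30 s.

0.01917 M

Step 1: For a second-order reaction: 1/[ClO] = 1/[ClO]₀ + kt
Step 2: 1/[ClO] = 1/0.866 + 1.7 × 30
Step 3: 1/[ClO] = 1.155 + 51 = 52.15
Step 4: [ClO] = 1/52.15 = 0.01917 M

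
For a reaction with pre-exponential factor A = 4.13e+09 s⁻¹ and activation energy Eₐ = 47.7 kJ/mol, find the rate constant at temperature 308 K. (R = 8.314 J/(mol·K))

3.36e+01 s⁻¹

Step 1: Use the Arrhenius equation: k = A × exp(-Eₐ/RT)
Step 2: Convert Eₐ to J/mol: 47.7 kJ/mol = 47700 J/mol
Step 3: Calculate the exponent: -Eₐ/(RT) = -47700/(8.314 × 308) = -18.62763
Step 4: k = 4.13e+09 × exp(-18.62763)
Step 5: k = 4.13e+09 × 8.13061e-09 = 3.3579e+01 s⁻¹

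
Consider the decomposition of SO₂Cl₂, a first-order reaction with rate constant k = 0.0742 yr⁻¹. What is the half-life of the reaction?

9.342 yr

Step 1: For a first-order reaction, t₁/₂ = ln(2)/k
Step 2: t₁/₂ = ln(2)/0.0742
Step 3: t₁/₂ = 0.6931/0.0742 = 9.342 yr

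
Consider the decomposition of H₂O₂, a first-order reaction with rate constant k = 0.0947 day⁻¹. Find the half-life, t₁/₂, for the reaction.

7.319 day

Step 1: For a first-order reaction, t₁/₂ = ln(2)/k
Step 2: t₁/₂ = ln(2)/0.0947
Step 3: t₁/₂ = 0.6931/0.0947 = 7.319 day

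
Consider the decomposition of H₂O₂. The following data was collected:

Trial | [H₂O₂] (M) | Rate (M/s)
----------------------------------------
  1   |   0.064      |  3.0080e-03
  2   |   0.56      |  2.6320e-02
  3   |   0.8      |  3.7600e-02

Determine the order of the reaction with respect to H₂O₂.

first order (1)

Step 1: Compare trials to find order n where rate₂/rate₁ = ([H₂O₂]₂/[H₂O₂]₁)^n
Step 2: rate₂/rate₁ = 2.6320e-02/3.0080e-03 = 8.75
Step 3: [H₂O₂]₂/[H₂O₂]₁ = 0.56/0.064 = 8.75
Step 4: n = ln(8.75)/ln(8.75) = 1.00 ≈ 1
Step 5: The reaction is first order in H₂O₂.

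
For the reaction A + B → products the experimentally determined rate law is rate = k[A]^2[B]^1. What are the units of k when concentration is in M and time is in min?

M⁻²·min⁻¹

Step 1: Overall order = 2 + 1 = 3.
Step 2: rate has units M·min⁻¹; [A]^2[B]^1 has units M^3.
Step 3: k = rate/([A]^2[B]^1), so units of k = M^(1-3)·min⁻¹ = M⁻²·min⁻¹.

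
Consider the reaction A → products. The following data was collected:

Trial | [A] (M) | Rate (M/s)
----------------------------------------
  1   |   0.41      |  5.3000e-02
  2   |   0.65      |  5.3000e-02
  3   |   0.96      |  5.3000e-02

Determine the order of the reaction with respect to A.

zeroth order (0)

Step 1: Compare trials - when concentration changes, rate stays constant.
Step 2: rate₂/rate₁ = 5.3000e-02/5.3000e-02 = 1
Step 3: [A]₂/[A]₁ = 0.65/0.41 = 1.585
Step 4: Since rate ratio ≈ (conc ratio)^0, the reaction is zeroth order.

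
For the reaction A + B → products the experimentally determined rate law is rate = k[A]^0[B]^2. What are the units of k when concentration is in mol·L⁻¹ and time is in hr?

(mol·L⁻¹)⁻¹·hr⁻¹

Step 1: Overall order = 0 + 2 = 2.
Step 2: rate has units mol·L⁻¹·hr⁻¹; [A]^0[B]^2 has units (mol·L⁻¹)^2.
Step 3: k = rate/([A]^0[B]^2), so units of k = (mol·L⁻¹)^(1-2)·hr⁻¹ = (mol·L⁻¹)⁻¹·hr⁻¹.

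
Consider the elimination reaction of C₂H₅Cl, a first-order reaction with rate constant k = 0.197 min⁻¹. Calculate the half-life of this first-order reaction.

3.519 min

Step 1: For a first-order reaction, t₁/₂ = ln(2)/k
Step 2: t₁/₂ = ln(2)/0.197
Step 3: t₁/₂ = 0.6931/0.197 = 3.519 min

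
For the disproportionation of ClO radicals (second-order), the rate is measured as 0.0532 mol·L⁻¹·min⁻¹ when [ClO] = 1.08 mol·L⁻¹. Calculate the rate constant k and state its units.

0.04561 (mol·L⁻¹)⁻¹·min⁻¹

Step 1: rate = k[ClO]^2, so k = rate / [ClO]^2.
Step 2: k = 0.0532 / (1.08)^2 = 0.0532 / 1.166.
Step 3: k = 0.04561 (mol·L⁻¹)⁻¹·min⁻¹.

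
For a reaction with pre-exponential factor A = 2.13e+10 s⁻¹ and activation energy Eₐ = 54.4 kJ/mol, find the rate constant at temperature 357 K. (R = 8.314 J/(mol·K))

2.34e+02 s⁻¹

Step 1: Use the Arrhenius equation: k = A × exp(-Eₐ/RT)
Step 2: Convert Eₐ to J/mol: 54.4 kJ/mol = 54400 J/mol
Step 3: Calculate the exponent: -Eₐ/(RT) = -54400/(8.314 × 357) = -18.32824
Step 4: k = 2.13e+10 × exp(-18.32824)
Step 5: k = 2.13e+10 × 1.09685e-08 = 2.3363e+02 s⁻¹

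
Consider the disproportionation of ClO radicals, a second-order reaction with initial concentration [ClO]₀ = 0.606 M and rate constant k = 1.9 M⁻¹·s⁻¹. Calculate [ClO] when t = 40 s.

0.01288 M

Step 1: For a second-order reaction: 1/[ClO] = 1/[ClO]₀ + kt
Step 2: 1/[ClO] = 1/0.606 + 1.9 × 40
Step 3: 1/[ClO] = 1.65 + 76 = 77.65
Step 4: [ClO] = 1/77.65 = 0.01288 M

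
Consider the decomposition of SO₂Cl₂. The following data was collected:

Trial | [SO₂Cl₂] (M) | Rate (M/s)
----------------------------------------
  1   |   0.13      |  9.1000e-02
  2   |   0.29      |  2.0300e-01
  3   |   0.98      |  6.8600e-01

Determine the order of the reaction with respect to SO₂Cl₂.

first order (1)

Step 1: Compare trials to find order n where rate₂/rate₁ = ([SO₂Cl₂]₂/[SO₂Cl₂]₁)^n
Step 2: rate₂/rate₁ = 2.0300e-01/9.1000e-02 = 2.231
Step 3: [SO₂Cl₂]₂/[SO₂Cl₂]₁ = 0.29/0.13 = 2.231
Step 4: n = ln(2.231)/ln(2.231) = 1.00 ≈ 1
Step 5: The reaction is first order in SO₂Cl₂.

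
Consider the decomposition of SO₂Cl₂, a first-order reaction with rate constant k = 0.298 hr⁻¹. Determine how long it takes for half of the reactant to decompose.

2.326 hr

Step 1: For a first-order reaction, t₁/₂ = ln(2)/k
Step 2: t₁/₂ = ln(2)/0.298
Step 3: t₁/₂ = 0.6931/0.298 = 2.326 hr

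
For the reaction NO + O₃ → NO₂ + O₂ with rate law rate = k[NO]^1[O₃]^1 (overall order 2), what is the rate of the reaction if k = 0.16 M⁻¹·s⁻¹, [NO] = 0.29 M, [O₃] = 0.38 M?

0.01763 M/s

Step 1: The rate law is rate = k[NO]^1[O₃]^1, overall order = 1+1 = 2
Step 2: Substitute values: rate = 0.16 × (0.29)^1 × (0.38)^1
Step 3: rate = 0.16 × 0.29 × 0.38 = 0.017632 M/s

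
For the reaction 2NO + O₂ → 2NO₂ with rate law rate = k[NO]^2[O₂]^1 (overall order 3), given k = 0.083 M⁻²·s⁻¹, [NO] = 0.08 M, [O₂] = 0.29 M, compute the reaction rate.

0.000154 M/s

Step 1: The rate law is rate = k[NO]^2[O₂]^1, overall order = 2+1 = 3
Step 2: Substitute values: rate = 0.083 × (0.08)^2 × (0.29)^1
Step 3: rate = 0.083 × 0.0064 × 0.29 = 0.000154048 M/s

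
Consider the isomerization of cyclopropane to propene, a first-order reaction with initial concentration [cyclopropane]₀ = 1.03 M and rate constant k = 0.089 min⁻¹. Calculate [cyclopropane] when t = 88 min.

0.0004087 M

Step 1: For a first-order reaction: [cyclopropane] = [cyclopropane]₀ × e^(-kt)
Step 2: [cyclopropane] = 1.03 × e^(-0.089 × 88)
Step 3: [cyclopropane] = 1.03 × e^(-7.832)
Step 4: [cyclopropane] = 1.03 × 0.000396831 = 0.0004087 M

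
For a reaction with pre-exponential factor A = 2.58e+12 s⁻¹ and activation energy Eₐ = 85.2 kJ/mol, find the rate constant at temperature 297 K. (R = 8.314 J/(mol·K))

2.67e-03 s⁻¹

Step 1: Use the Arrhenius equation: k = A × exp(-Eₐ/RT)
Step 2: Convert Eₐ to J/mol: 85.2 kJ/mol = 85200 J/mol
Step 3: Calculate the exponent: -Eₐ/(RT) = -85200/(8.314 × 297) = -34.50429
Step 4: k = 2.58e+12 × exp(-34.50429)
Step 5: k = 2.58e+12 × 1.03509e-15 = 2.6705e-03 s⁻¹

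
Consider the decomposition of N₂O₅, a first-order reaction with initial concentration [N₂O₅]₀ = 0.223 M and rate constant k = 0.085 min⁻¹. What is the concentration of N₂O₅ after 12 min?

0.08041 M

Step 1: For a first-order reaction: [N₂O₅] = [N₂O₅]₀ × e^(-kt)
Step 2: [N₂O₅] = 0.223 × e^(-0.085 × 12)
Step 3: [N₂O₅] = 0.223 × e^(-1.02)
Step 4: [N₂O₅] = 0.223 × 0.360595 = 0.08041 M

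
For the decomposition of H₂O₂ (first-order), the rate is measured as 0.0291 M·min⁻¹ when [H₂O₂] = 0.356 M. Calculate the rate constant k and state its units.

0.08174 min⁻¹

Step 1: rate = k[H₂O₂]^1, so k = rate / [H₂O₂]^1.
Step 2: k = 0.0291 / (0.356)^1 = 0.0291 / 0.356.
Step 3: k = 0.08174 min⁻¹.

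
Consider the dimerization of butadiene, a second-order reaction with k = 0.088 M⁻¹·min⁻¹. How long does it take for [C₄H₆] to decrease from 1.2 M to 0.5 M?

13.26 min

Step 1: For second-order: t = (1/[C₄H₆] - 1/[C₄H₆]₀)/k
Step 2: t = (1/0.5 - 1/1.2)/0.088
Step 3: t = (2 - 0.8333)/0.088
Step 4: t = 1.167/0.088 = 13.26 min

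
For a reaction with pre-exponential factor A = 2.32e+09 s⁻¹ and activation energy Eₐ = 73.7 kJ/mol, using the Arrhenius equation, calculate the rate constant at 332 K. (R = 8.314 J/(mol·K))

5.88e-03 s⁻¹

Step 1: Use the Arrhenius equation: k = A × exp(-Eₐ/RT)
Step 2: Convert Eₐ to J/mol: 73.7 kJ/mol = 73700 J/mol
Step 3: Calculate the exponent: -Eₐ/(RT) = -73700/(8.314 × 332) = -26.70050
Step 4: k = 2.32e+09 × exp(-26.70050)
Step 5: k = 2.32e+09 × 2.53583e-12 = 5.8831e-03 s⁻¹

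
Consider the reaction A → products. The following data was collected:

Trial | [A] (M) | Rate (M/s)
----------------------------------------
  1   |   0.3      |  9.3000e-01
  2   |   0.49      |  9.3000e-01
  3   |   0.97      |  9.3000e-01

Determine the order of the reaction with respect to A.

zeroth order (0)

Step 1: Compare trials - when concentration changes, rate stays constant.
Step 2: rate₂/rate₁ = 9.3000e-01/9.3000e-01 = 1
Step 3: [A]₂/[A]₁ = 0.49/0.3 = 1.633
Step 4: Since rate ratio ≈ (conc ratio)^0, the reaction is zeroth order.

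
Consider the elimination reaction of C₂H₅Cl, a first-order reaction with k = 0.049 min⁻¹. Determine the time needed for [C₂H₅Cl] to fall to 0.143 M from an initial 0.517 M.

26.23 min

Step 1: For first-order: t = ln([C₂H₅Cl]₀/[C₂H₅Cl])/k
Step 2: t = ln(0.517/0.143)/0.049
Step 3: t = ln(3.615)/0.049
Step 4: t = 1.285/0.049 = 26.23 min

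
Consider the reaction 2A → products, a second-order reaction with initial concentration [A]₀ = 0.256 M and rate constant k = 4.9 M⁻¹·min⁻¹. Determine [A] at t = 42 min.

0.004769 M

Step 1: For a second-order reaction: 1/[A] = 1/[A]₀ + kt
Step 2: 1/[A] = 1/0.256 + 4.9 × 42
Step 3: 1/[A] = 3.906 + 205.8 = 209.7
Step 4: [A] = 1/209.7 = 0.004769 M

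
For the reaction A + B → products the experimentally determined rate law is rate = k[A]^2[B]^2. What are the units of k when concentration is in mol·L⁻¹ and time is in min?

(mol·L⁻¹)⁻³·min⁻¹

Step 1: Overall order = 2 + 2 = 4.
Step 2: rate has units mol·L⁻¹·min⁻¹; [A]^2[B]^2 has units (mol·L⁻¹)^4.
Step 3: k = rate/([A]^2[B]^2), so units of k = (mol·L⁻¹)^(1-4)·min⁻¹ = (mol·L⁻¹)⁻³·min⁻¹.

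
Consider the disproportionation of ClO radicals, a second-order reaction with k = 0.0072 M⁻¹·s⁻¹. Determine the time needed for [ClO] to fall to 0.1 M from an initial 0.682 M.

1185 s

Step 1: For second-order: t = (1/[ClO] - 1/[ClO]₀)/k
Step 2: t = (1/0.1 - 1/0.682)/0.0072
Step 3: t = (10 - 1.466)/0.0072
Step 4: t = 8.534/0.0072 = 1185 s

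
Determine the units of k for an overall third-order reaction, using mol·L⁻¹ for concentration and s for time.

(mol·L⁻¹)⁻²·s⁻¹

Step 1: For overall order n, rate = k × (concentration)^n.
Step 2: Rate has units mol·L⁻¹·s⁻¹; concentration term has units (mol·L⁻¹)^3.
Step 3: k = rate / (concentration)^n, so units of k = (mol·L⁻¹)^(1-3)·s⁻¹ = (mol·L⁻¹)⁻²·s⁻¹.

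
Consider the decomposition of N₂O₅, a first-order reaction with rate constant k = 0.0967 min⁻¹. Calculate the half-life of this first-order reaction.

7.168 min

Step 1: For a first-order reaction, t₁/₂ = ln(2)/k
Step 2: t₁/₂ = ln(2)/0.0967
Step 3: t₁/₂ = 0.6931/0.0967 = 7.168 min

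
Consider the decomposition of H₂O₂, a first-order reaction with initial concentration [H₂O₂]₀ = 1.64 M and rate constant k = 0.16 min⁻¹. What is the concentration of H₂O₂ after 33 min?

0.008352 M

Step 1: For a first-order reaction: [H₂O₂] = [H₂O₂]₀ × e^(-kt)
Step 2: [H₂O₂] = 1.64 × e^(-0.16 × 33)
Step 3: [H₂O₂] = 1.64 × e^(-5.28)
Step 4: [H₂O₂] = 1.64 × 0.00509243 = 0.008352 M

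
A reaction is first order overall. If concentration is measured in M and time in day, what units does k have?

day⁻¹

Step 1: For overall order n, rate = k × (concentration)^n.
Step 2: Rate has units M·day⁻¹; concentration term has units M^1.
Step 3: k = rate / (concentration)^n, so units of k = M^(1-1)·day⁻¹ = day⁻¹.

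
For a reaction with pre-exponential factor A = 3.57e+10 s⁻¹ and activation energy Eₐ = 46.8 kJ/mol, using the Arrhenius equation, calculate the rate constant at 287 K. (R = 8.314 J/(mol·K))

1.08e+02 s⁻¹

Step 1: Use the Arrhenius equation: k = A × exp(-Eₐ/RT)
Step 2: Convert Eₐ to J/mol: 46.8 kJ/mol = 46800 J/mol
Step 3: Calculate the exponent: -Eₐ/(RT) = -46800/(8.314 × 287) = -19.61345
Step 4: k = 3.57e+10 × exp(-19.61345)
Step 5: k = 3.57e+10 × 3.03380e-09 = 1.0831e+02 s⁻¹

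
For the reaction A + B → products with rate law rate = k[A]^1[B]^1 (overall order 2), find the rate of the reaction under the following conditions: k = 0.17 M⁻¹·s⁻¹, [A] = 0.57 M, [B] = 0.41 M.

0.03973 M/s

Step 1: The rate law is rate = k[A]^1[B]^1, overall order = 1+1 = 2
Step 2: Substitute values: rate = 0.17 × (0.57)^1 × (0.41)^1
Step 3: rate = 0.17 × 0.57 × 0.41 = 0.039729 M/s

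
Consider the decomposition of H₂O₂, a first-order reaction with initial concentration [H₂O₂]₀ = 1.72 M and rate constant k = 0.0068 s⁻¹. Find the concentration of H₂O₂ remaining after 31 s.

1.393 M

Step 1: For a first-order reaction: [H₂O₂] = [H₂O₂]₀ × e^(-kt)
Step 2: [H₂O₂] = 1.72 × e^(-0.0068 × 31)
Step 3: [H₂O₂] = 1.72 × e^(-0.2108)
Step 4: [H₂O₂] = 1.72 × 0.809936 = 1.393 M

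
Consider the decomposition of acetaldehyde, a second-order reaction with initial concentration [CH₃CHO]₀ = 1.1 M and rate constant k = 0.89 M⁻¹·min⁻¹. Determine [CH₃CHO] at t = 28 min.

0.03872 M

Step 1: For a second-order reaction: 1/[CH₃CHO] = 1/[CH₃CHO]₀ + kt
Step 2: 1/[CH₃CHO] = 1/1.1 + 0.89 × 28
Step 3: 1/[CH₃CHO] = 0.9091 + 24.92 = 25.83
Step 4: [CH₃CHO] = 1/25.83 = 0.03872 M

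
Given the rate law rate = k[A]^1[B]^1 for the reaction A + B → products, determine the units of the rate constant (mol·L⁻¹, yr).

(mol·L⁻¹)⁻¹·yr⁻¹

Step 1: Overall order = 1 + 1 = 2.
Step 2: rate has units mol·L⁻¹·yr⁻¹; [A]^1[B]^1 has units (mol·L⁻¹)^2.
Step 3: k = rate/([A]^1[B]^1), so units of k = (mol·L⁻¹)^(1-2)·yr⁻¹ = (mol·L⁻¹)⁻¹·yr⁻¹.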